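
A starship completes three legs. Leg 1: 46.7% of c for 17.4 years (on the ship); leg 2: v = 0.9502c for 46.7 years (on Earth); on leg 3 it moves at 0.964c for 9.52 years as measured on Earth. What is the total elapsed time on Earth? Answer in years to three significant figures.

Δt = 75.9 years

Leg 1: β = 0.467; γ = 1/√(1 − 0.467²) = 1/√0.7819 = 1.131; Δt_1 = 1.131 × 17.4 = 19.68 years.
Leg 2: 46.7 years is already measured on Earth.
Leg 3: 9.52 years is already measured on Earth.
Total: 19.68 + 46.70 + 9.520 years.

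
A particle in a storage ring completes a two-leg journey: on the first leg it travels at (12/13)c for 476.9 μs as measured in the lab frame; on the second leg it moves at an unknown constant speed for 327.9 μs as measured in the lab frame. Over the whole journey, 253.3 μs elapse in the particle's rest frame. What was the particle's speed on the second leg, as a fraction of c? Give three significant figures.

β = 0.977

Leg 1: γ = 1/√(1 − (12/13)²) = 13/5 = 2.600; τ_1 = 476.9/2.600 = 183.4 μs.
Leg 2: speed unknown; τ_2 = 327.9/γ_2.
Total proper time: 183.4 + τ_2 = 253.3, so τ_2 = 253.3 − 183.4 = 69.88 μs.
γ_2 = 327.9/69.88 = 4.693; β = √(1 − 1/γ²) = √0.9546.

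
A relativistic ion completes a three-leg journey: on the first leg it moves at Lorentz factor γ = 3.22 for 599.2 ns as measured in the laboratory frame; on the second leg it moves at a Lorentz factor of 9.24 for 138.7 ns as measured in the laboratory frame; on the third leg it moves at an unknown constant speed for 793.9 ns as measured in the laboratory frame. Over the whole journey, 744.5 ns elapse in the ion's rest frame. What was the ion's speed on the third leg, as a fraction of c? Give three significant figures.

β = 0.729

Leg 1: γ = 3.22; τ_1 = 599.2/3.220 = 186.1 ns.
Leg 2: γ = 9.24; τ_2 = 138.7/9.240 = 15.01 ns.
Leg 3: speed unknown; τ_3 = 793.9/γ_3.
Total proper time: 186.1 + 15.01 + τ_3 = 744.5, so τ_3 = 744.5 − 201.1 = 543.4 ns.
γ_3 = 793.9/543.4 = 1.461; β = √(1 − 1/γ²) = √0.5315.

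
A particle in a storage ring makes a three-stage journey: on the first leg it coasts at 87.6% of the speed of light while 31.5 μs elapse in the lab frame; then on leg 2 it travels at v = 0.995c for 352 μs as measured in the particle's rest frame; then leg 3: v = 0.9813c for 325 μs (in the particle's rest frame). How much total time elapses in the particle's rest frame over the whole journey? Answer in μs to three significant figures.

τ = 692 μs

Leg 1: β = 0.876; γ = 1/√(1 − 0.876²) = 1/√0.2326 = 2.073; τ_1 = 31.5/2.073 = 15.19 μs.
Leg 2: 352 μs is already measured in the particle's rest frame.
Leg 3: 325 μs is already measured in the particle's rest frame.
Total: 15.19 + 352.0 + 325.0 μs.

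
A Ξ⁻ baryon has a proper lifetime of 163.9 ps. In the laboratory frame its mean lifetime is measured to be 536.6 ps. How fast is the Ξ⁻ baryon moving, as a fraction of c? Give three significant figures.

γ = Δt/τ₀ = 536.6/163.9 = 3.274
β = √(1 − 1/γ²) = √(1 − 0.09329) = √0.9067

β = 0.952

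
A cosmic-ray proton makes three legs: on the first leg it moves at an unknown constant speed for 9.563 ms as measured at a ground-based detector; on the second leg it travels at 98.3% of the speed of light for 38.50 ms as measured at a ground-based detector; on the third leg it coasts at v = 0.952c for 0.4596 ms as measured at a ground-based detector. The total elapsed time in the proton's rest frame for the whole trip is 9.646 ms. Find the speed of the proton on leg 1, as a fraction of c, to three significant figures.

β = 0.967

Leg 1: speed unknown; τ_1 = 9.563/γ_1.
Leg 2: β = 0.983; γ = 1/√(1 − 0.983²) = 1/√0.03371 = 5.446; τ_2 = 38.50/5.446 = 7.069 ms.
Leg 3: γ = 1/√(1 − 0.952²) = 1/√0.09370 = 3.267; τ_3 = 0.4596/3.267 = 0.1407 ms.
Total proper time: τ_1 + 7.069 + 0.1407 = 9.646, so τ_1 = 9.646 − 7.209 = 2.437 ms.
γ_1 = 9.563/2.437 = 3.925; β = √(1 − 1/γ²) = √0.9351.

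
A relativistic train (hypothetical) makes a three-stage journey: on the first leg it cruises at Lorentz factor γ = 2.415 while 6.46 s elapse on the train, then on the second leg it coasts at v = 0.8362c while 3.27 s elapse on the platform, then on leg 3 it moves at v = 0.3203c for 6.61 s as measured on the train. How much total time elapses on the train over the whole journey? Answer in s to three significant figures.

τ = 14.9 s

Leg 1: 6.46 s is already measured on the train.
Leg 2: γ = 1/√(1 − 0.8362²) = 1/√0.3008 = 1.823; τ_2 = 3.27/1.823 = 1.793 s.
Leg 3: 6.61 s is already measured on the train.
Total: 6.460 + 1.793 + 6.610 s.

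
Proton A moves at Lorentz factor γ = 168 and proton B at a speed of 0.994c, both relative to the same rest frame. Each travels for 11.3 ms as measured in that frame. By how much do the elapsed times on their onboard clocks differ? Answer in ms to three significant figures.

A: γ = 168; τ_A = 11.3/168.0 = 0.06726 ms.
B: γ = 1/√(1 − 0.994²) = 1/√0.01196 = 9.142; τ_B = 11.3/9.142 = 1.236 ms.

|τ_A − τ_B| = 1.17 ms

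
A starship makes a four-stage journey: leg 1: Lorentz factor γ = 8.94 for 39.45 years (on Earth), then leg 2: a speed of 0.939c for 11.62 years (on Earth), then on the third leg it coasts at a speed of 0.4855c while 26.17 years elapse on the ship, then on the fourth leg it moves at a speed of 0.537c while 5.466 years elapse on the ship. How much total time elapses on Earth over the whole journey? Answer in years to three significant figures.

Leg 1: 39.45 years is already measured on Earth.
Leg 2: 11.62 years is already measured on Earth.
Leg 3: γ = 1/√(1 − 0.4855²) = 1/√0.7643 = 1.144; Δt_3 = 1.144 × 26.17 = 29.93 years.
Leg 4: γ = 1/√(1 − 0.537²) = 1/√0.7116 = 1.185; Δt_4 = 1.185 × 5.466 = 6.480 years.
Total: 39.45 + 11.62 + 29.93 + 6.480 years.

Δt = 87.5 years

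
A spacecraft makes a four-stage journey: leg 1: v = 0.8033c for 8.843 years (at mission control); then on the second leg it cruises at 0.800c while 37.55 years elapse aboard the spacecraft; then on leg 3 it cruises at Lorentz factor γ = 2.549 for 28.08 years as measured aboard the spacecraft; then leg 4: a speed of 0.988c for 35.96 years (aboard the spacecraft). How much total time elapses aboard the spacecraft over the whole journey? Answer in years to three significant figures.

τ = 107 years

Leg 1: γ = 1/√(1 − 0.8033²) = 1/√0.3547 = 1.679; τ_1 = 8.843/1.679 = 5.267 years.
Leg 2: 37.55 years is already measured aboard the spacecraft.
Leg 3: 28.08 years is already measured aboard the spacecraft.
Leg 4: 35.96 years is already measured aboard the spacecraft.
Total: 5.267 + 37.55 + 28.08 + 35.96 years.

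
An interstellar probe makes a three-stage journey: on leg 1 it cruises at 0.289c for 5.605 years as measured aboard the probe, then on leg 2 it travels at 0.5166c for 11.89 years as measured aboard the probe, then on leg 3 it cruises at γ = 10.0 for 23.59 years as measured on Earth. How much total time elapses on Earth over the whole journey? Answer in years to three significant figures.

Δt = 43.3 years

Leg 1: γ = 1/√(1 − 0.289²) = 1/√0.9165 = 1.045; Δt_1 = 1.045 × 5.605 = 5.855 years.
Leg 2: γ = 1/√(1 − 0.5166²) = 1/√0.7331 = 1.168; Δt_2 = 1.168 × 11.89 = 13.89 years.
Leg 3: 23.59 years is already measured on Earth.
Total: 5.855 + 13.89 + 23.59 years.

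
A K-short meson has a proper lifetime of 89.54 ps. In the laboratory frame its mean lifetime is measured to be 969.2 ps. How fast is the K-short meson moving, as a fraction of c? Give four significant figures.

β = 0.9957

γ = Δt/τ₀ = 969.2/89.54 = 10.82
β = √(1 − 1/γ²) = √(1 − 0.008535) = √0.9915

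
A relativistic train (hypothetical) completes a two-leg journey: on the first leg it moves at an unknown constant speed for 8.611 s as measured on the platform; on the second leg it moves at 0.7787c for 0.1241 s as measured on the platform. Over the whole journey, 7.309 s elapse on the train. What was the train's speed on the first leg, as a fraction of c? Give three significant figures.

β = 0.543

Leg 1: speed unknown; τ_1 = 8.611/γ_1.
Leg 2: γ = 1/√(1 − 0.7787²) = 1/√0.3936 = 1.594; τ_2 = 0.1241/1.594 = 0.07786 s.
Total proper time: τ_1 + 0.07786 = 7.309, so τ_1 = 7.309 − 0.07786 = 7.231 s.
γ_1 = 8.611/7.231 = 1.191; β = √(1 − 1/γ²) = √0.2948.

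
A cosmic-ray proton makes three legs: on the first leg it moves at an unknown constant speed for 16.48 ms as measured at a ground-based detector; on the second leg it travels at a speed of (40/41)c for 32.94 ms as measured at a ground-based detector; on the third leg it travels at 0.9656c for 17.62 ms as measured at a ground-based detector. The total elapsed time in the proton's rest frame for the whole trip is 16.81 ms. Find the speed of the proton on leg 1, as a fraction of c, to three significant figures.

Leg 1: speed unknown; τ_1 = 16.48/γ_1.
Leg 2: γ = 1/√(1 − (40/41)²) = 41/9 ≈ 4.556; τ_2 = 32.94/4.556 = 7.231 ms.
Leg 3: γ = 1/√(1 − 0.9656²) = 1/√0.06762 = 3.846; τ_3 = 17.62/3.846 = 4.582 ms.
Total proper time: τ_1 + 7.231 + 4.582 = 16.81, so τ_1 = 16.81 − 11.81 = 4.998 ms.
γ_1 = 16.48/4.998 = 3.298; β = √(1 − 1/γ²) = √0.9080.

β = 0.953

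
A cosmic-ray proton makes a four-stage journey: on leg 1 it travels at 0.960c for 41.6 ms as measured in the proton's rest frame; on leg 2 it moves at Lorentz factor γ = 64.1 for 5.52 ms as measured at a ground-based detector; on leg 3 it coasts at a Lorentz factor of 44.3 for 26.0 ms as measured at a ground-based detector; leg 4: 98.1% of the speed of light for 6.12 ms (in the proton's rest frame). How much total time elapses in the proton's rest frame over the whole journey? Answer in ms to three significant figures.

Leg 1: 41.6 ms is already measured in the proton's rest frame.
Leg 2: γ = 64.1; τ_2 = 5.52/64.10 = 0.08612 ms.
Leg 3: γ = 44.3; τ_3 = 26.0/44.30 = 0.5869 ms.
Leg 4: 6.12 ms is already measured in the proton's rest frame.
Total: 41.60 + 0.08612 + 0.5869 + 6.120 ms.

τ = 48.4 ms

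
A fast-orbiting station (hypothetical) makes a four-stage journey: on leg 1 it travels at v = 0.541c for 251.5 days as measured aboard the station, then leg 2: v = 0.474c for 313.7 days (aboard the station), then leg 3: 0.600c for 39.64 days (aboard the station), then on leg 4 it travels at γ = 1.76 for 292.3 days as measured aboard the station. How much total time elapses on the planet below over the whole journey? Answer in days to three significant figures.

Δt = 1220 days

Leg 1: γ = 1/√(1 − 0.541²) = 1/√0.7073 = 1.189; Δt_1 = 1.189 × 251.5 = 299.0 days.
Leg 2: γ = 1/√(1 − 0.474²) = 1/√0.7753 = 1.136; Δt_2 = 1.136 × 313.7 = 356.3 days.
Leg 3: γ = 1/√(1 − 0.600²) = 5/4 = 1.250; Δt_3 = 1.250 × 39.64 = 49.55 days.
Leg 4: γ = 1.76; Δt_4 = 1.760 × 292.3 = 514.4 days.
Total: 299.0 + 356.3 + 49.55 + 514.4 days.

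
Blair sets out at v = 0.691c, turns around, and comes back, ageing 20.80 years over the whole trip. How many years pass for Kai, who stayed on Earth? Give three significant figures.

Δt = 28.8 years

γ = 1/√(1 − 0.691²) = 1/√0.5225 = 1.383
Earth-frame duration is the dilated interval: Δt = γτ = 1.383 × 20.80 years.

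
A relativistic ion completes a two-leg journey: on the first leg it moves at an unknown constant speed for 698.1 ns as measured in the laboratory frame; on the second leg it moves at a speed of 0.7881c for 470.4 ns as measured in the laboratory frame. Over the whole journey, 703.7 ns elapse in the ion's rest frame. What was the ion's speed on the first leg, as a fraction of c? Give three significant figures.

β = 0.805

Leg 1: speed unknown; τ_1 = 698.1/γ_1.
Leg 2: γ = 1/√(1 − 0.7881²) = 1/√0.3789 = 1.625; τ_2 = 470.4/1.625 = 289.6 ns.
Total proper time: τ_1 + 289.6 = 703.7, so τ_1 = 703.7 − 289.6 = 414.1 ns.
γ_1 = 698.1/414.1 = 1.686; β = √(1 − 1/γ²) = √0.6481.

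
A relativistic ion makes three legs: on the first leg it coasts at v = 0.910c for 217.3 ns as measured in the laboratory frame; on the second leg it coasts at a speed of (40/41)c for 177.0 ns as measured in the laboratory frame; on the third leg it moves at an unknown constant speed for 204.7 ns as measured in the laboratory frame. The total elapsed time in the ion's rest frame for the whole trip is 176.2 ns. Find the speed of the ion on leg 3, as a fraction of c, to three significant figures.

β = 0.973

Leg 1: γ = 1/√(1 − 0.910²) = 1/√0.1719 = 2.412; τ_1 = 217.3/2.412 = 90.09 ns.
Leg 2: γ = 1/√(1 − (40/41)²) = 41/9 ≈ 4.556; τ_2 = 177.0/4.556 = 38.85 ns.
Leg 3: speed unknown; τ_3 = 204.7/γ_3.
Total proper time: 90.09 + 38.85 + τ_3 = 176.2, so τ_3 = 176.2 − 128.9 = 47.25 ns.
γ_3 = 204.7/47.25 = 4.332; β = √(1 − 1/γ²) = √0.9467.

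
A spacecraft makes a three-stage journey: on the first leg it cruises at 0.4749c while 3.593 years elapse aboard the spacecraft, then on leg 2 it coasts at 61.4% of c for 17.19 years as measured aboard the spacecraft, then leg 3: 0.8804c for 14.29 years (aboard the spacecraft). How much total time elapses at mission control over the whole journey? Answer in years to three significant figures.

Δt = 56.0 years

Leg 1: γ = 1/√(1 − 0.4749²) = 1/√0.7745 = 1.136; Δt_1 = 1.136 × 3.593 = 4.083 years.
Leg 2: β = 0.614; γ = 1/√(1 − 0.614²) = 1/√0.6230 = 1.267; Δt_2 = 1.267 × 17.19 = 21.78 years.
Leg 3: γ = 1/√(1 − 0.8804²) = 1/√0.2249 = 2.109; Δt_3 = 2.109 × 14.29 = 30.13 years.
Total: 4.083 + 21.78 + 30.13 years.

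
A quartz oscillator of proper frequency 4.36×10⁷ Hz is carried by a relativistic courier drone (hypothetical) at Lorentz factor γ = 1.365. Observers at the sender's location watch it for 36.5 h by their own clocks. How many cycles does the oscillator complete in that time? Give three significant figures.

γ = 1.365
During 36.5 h of lab time, the oscillator's proper time advances by τ = Δt/γ = 36.5/1.365 = 26.74 h = 9.626×10⁴ s.
N = f × τ = 4.36×10⁷ × 9.626×10⁴ = 4.197×10¹².

N = 4.20×10¹²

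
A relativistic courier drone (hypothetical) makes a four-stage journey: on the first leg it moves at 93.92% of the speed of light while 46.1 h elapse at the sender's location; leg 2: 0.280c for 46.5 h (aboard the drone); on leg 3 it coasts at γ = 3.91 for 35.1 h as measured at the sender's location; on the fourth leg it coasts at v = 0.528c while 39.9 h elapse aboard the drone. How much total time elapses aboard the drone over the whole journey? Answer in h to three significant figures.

τ = 111 h

Leg 1: β = 0.9392; γ = 1/√(1 − 0.9392²) = 1/√0.1179 = 2.912; τ_1 = 46.1/2.912 = 15.83 h.
Leg 2: 46.5 h is already measured aboard the drone.
Leg 3: γ = 3.91; τ_3 = 35.1/3.910 = 8.977 h.
Leg 4: 39.9 h is already measured aboard the drone.
Total: 15.83 + 46.50 + 8.977 + 39.90 h.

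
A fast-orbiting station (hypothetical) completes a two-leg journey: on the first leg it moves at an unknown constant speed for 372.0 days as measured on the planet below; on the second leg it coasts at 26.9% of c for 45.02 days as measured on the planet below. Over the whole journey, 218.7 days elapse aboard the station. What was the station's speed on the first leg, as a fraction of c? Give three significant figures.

Leg 1: speed unknown; τ_1 = 372.0/γ_1.
Leg 2: β = 0.269; γ = 1/√(1 − 0.269²) = 1/√0.9276 = 1.038; τ_2 = 45.02/1.038 = 43.36 days.
Total proper time: τ_1 + 43.36 = 218.7, so τ_1 = 218.7 − 43.36 = 175.3 days.
γ_1 = 372.0/175.3 = 2.122; β = √(1 − 1/γ²) = √0.7778.

β = 0.882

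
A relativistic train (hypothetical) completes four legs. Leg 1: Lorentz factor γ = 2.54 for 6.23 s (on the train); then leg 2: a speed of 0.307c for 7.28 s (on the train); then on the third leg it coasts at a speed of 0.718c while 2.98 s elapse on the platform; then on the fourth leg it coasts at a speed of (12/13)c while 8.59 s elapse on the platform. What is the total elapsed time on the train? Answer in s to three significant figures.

Leg 1: 6.23 s is already measured on the train.
Leg 2: 7.28 s is already measured on the train.
Leg 3: γ = 1/√(1 − 0.718²) = 1/√0.4845 = 1.437; τ_3 = 2.98/1.437 = 2.074 s.
Leg 4: γ = 1/√(1 − (12/13)²) = 13/5 = 2.600; τ_4 = 8.59/2.600 = 3.304 s.
Total: 6.230 + 7.280 + 2.074 + 3.304 s.

τ = 18.9 s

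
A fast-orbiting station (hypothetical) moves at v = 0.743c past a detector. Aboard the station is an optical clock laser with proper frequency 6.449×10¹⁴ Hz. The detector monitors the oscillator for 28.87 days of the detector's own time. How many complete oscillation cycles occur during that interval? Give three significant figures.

N = 1.08×10²¹

γ = 1/√(1 − 0.743²) = 1/√0.4480 = 1.494
During 28.87 days of lab time, the oscillator's proper time advances by τ = Δt/γ = 28.87/1.494 = 19.32 days = 1.669×10⁶ s.
N = f × τ = 6.449×10¹⁴ × 1.669×10⁶ = 1.077×10²¹.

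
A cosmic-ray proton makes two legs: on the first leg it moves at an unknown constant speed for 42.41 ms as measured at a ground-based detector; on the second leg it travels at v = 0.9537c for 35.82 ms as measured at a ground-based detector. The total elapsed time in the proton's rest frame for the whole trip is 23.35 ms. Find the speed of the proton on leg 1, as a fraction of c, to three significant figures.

β = 0.955

Leg 1: speed unknown; τ_1 = 42.41/γ_1.
Leg 2: γ = 1/√(1 − 0.9537²) = 1/√0.09046 = 3.325; τ_2 = 35.82/3.325 = 10.77 ms.
Total proper time: τ_1 + 10.77 = 23.35, so τ_1 = 23.35 − 10.77 = 12.58 ms.
γ_1 = 42.41/12.58 = 3.372; β = √(1 − 1/γ²) = √0.9121.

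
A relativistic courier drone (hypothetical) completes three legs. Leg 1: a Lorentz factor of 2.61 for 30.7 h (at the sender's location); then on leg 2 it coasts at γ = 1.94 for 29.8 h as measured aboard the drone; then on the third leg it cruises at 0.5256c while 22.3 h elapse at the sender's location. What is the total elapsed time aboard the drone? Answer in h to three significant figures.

Leg 1: γ = 2.61; τ_1 = 30.7/2.610 = 11.76 h.
Leg 2: 29.8 h is already measured aboard the drone.
Leg 3: γ = 1/√(1 − 0.5256²) = 1/√0.7237 = 1.175; τ_3 = 22.3/1.175 = 18.97 h.
Total: 11.76 + 29.80 + 18.97 h.

τ = 60.5 h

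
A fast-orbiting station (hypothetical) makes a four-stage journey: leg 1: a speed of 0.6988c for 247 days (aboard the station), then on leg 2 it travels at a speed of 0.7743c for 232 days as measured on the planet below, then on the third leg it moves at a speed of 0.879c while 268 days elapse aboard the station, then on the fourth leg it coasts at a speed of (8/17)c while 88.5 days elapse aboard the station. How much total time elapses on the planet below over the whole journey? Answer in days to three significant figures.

Δt = 1240 days

Leg 1: γ = 1/√(1 − 0.6988²) = 1/√0.5117 = 1.398; Δt_1 = 1.398 × 247 = 345.3 days.
Leg 2: 232 days is already measured on the planet below.
Leg 3: γ = 1/√(1 − 0.879²) = 1/√0.2274 = 2.097; Δt_3 = 2.097 × 268 = 562.1 days.
Leg 4: γ = 1/√(1 − (8/17)²) = 17/15 ≈ 1.133; Δt_4 = 1.133 × 88.5 = 100.3 days.
Total: 345.3 + 232.0 + 562.1 + 100.3 days.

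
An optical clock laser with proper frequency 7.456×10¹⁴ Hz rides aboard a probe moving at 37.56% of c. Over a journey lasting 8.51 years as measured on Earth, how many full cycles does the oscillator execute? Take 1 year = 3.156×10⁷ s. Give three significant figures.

β = 0.3756; γ = 1/√(1 − 0.3756²) = 1/√0.8589 = 1.079
The oscillator's own cycle count is N = f × τ where τ is the proper time aboard the probe. τ = Δt/γ = 8.51/1.079 = 7.887 years = 2.489×10⁸ s.
N = 7.456×10¹⁴ × 2.489×10⁸ = 1.856×10²³.

N = 1.86×10²³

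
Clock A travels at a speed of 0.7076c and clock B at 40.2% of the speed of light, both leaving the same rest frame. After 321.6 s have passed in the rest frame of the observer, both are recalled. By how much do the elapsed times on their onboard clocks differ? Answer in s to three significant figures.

|τ_A − τ_B| = 67.2 s

A: γ = 1/√(1 − 0.7076²) = 1/√0.4993 = 1.415; τ_A = 321.6/1.415 = 227.2 s.
B: β = 0.402; γ = 1/√(1 − 0.402²) = 1/√0.8384 = 1.092; τ_B = 321.6/1.092 = 294.5 s.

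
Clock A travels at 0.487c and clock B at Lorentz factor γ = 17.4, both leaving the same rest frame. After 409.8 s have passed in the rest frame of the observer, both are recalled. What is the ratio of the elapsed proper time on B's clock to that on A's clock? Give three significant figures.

τ_B/τ_A = 0.0658

A: γ = 1/√(1 − 0.487²) = 1/√0.7628 = 1.145. B: γ = 17.4.
τ_A/τ_B = γ_B/γ_A = 17.40/1.145 = 15.20, so τ_B/τ_A = 0.06580.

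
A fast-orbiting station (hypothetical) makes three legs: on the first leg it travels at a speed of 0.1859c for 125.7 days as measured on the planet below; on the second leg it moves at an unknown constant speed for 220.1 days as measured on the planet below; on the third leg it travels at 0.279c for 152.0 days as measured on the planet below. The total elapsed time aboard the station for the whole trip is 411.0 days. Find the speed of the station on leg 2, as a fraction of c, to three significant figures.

β = 0.766

Leg 1: γ = 1/√(1 − 0.1859²) = 1/√0.9654 = 1.018; τ_1 = 125.7/1.018 = 123.5 days.
Leg 2: speed unknown; τ_2 = 220.1/γ_2.
Leg 3: γ = 1/√(1 − 0.279²) = 1/√0.9222 = 1.041; τ_3 = 152.0/1.041 = 146.0 days.
Total proper time: 123.5 + τ_2 + 146.0 = 411.0, so τ_2 = 411.0 − 269.5 = 141.5 days.
γ_2 = 220.1/141.5 = 1.555; β = √(1 − 1/γ²) = √0.5865.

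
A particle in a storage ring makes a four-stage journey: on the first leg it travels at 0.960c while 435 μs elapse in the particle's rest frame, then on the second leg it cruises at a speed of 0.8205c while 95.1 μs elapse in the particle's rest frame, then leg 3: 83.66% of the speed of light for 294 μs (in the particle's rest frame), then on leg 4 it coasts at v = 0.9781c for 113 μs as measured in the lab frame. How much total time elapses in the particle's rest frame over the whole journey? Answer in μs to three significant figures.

τ = 848 μs

Leg 1: 435 μs is already measured in the particle's rest frame.
Leg 2: 95.1 μs is already measured in the particle's rest frame.
Leg 3: 294 μs is already measured in the particle's rest frame.
Leg 4: γ = 1/√(1 − 0.9781²) = 1/√0.04332 = 4.805; τ_4 = 113/4.805 = 23.52 μs.
Total: 435.0 + 95.10 + 294.0 + 23.52 μs.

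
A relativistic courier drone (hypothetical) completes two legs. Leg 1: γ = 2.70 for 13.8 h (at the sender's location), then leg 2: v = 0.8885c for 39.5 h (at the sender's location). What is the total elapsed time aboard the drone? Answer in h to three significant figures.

τ = 23.2 h

Leg 1: γ = 2.70; τ_1 = 13.8/2.700 = 5.111 h.
Leg 2: γ = 1/√(1 − 0.8885²) = 1/√0.2106 = 2.179; τ_2 = 39.5/2.179 = 18.13 h.
Total: 5.111 + 18.13 h.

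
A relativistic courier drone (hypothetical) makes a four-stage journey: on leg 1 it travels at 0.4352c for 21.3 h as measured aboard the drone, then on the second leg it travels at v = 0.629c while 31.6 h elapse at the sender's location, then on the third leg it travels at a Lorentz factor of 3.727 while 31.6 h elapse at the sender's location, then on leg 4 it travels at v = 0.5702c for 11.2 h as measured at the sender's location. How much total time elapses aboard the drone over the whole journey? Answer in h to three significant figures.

Leg 1: 21.3 h is already measured aboard the drone.
Leg 2: γ = 1/√(1 − 0.629²) = 1/√0.6044 = 1.286; τ_2 = 31.6/1.286 = 24.57 h.
Leg 3: γ = 3.727; τ_3 = 31.6/3.727 = 8.479 h.
Leg 4: γ = 1/√(1 − 0.5702²) = 1/√0.6749 = 1.217; τ_4 = 11.2/1.217 = 9.201 h.
Total: 21.30 + 24.57 + 8.479 + 9.201 h.

τ = 63.5 h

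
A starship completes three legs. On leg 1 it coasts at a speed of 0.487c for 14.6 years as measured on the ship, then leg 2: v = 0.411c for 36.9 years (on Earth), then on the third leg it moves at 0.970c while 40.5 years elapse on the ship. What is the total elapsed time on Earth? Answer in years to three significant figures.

Δt = 220 years

Leg 1: γ = 1/√(1 − 0.487²) = 1/√0.7628 = 1.145; Δt_1 = 1.145 × 14.6 = 16.72 years.
Leg 2: 36.9 years is already measured on Earth.
Leg 3: γ = 1/√(1 − 0.970²) = 1/√0.05910 = 4.113; Δt_3 = 4.113 × 40.5 = 166.6 years.
Total: 16.72 + 36.90 + 166.6 years.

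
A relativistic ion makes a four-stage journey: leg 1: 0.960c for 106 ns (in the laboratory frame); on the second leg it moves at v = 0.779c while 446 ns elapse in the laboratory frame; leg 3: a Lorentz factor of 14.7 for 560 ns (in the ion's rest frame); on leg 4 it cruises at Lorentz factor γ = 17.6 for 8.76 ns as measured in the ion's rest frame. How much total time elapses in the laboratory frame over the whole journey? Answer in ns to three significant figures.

Leg 1: 106 ns is already measured in the laboratory frame.
Leg 2: 446 ns is already measured in the laboratory frame.
Leg 3: γ = 14.7; Δt_3 = 14.70 × 560 = 8232 ns.
Leg 4: γ = 17.6; Δt_4 = 17.60 × 8.76 = 154.2 ns.
Total: 106.0 + 446.0 + 8232 + 154.2 ns.

Δt = 8940 ns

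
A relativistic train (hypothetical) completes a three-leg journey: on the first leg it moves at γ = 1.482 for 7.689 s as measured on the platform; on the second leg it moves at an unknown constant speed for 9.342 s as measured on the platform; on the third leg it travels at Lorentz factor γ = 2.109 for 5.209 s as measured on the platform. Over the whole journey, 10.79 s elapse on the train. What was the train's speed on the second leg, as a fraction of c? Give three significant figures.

Leg 1: γ = 1.482; τ_1 = 7.689/1.482 = 5.188 s.
Leg 2: speed unknown; τ_2 = 9.342/γ_2.
Leg 3: γ = 2.109; τ_3 = 5.209/2.109 = 2.470 s.
Total proper time: 5.188 + τ_2 + 2.470 = 10.79, so τ_2 = 10.79 − 7.658 = 3.132 s.
γ_2 = 9.342/3.132 = 2.983; β = √(1 − 1/γ²) = √0.8876.

β = 0.942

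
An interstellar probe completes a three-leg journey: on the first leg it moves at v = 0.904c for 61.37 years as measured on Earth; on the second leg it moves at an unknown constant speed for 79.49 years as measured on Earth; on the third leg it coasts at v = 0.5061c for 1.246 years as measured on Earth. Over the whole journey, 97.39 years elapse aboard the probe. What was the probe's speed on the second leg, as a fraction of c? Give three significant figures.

Leg 1: γ = 1/√(1 − 0.904²) = 1/√0.1828 = 2.339; τ_1 = 61.37/2.339 = 26.24 years.
Leg 2: speed unknown; τ_2 = 79.49/γ_2.
Leg 3: γ = 1/√(1 − 0.5061²) = 1/√0.7439 = 1.159; τ_3 = 1.246/1.159 = 1.075 years.
Total proper time: 26.24 + τ_2 + 1.075 = 97.39, so τ_2 = 97.39 − 27.31 = 70.08 years.
γ_2 = 79.49/70.08 = 1.134; β = √(1 − 1/γ²) = √0.2228.

β = 0.472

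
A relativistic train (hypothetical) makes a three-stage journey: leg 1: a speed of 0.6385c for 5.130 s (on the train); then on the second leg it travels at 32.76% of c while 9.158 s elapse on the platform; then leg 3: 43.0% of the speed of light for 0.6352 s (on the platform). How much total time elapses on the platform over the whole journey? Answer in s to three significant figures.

Leg 1: γ = 1/√(1 − 0.6385²) = 1/√0.5923 = 1.299; Δt_1 = 1.299 × 5.130 = 6.666 s.
Leg 2: 9.158 s is already measured on the platform.
Leg 3: 0.6352 s is already measured on the platform.
Total: 6.666 + 9.158 + 0.6352 s.

Δt = 16.5 s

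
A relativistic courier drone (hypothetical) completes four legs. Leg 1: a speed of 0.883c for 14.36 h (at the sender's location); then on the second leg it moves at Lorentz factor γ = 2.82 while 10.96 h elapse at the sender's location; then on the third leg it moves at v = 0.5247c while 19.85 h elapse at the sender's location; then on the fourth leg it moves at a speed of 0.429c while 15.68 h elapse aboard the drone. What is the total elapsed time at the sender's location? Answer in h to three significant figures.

Leg 1: 14.36 h is already measured at the sender's location.
Leg 2: 10.96 h is already measured at the sender's location.
Leg 3: 19.85 h is already measured at the sender's location.
Leg 4: γ = 1/√(1 − 0.429²) = 1/√0.8160 = 1.107; Δt_4 = 1.107 × 15.68 = 17.36 h.
Total: 14.36 + 10.96 + 19.85 + 17.36 h.

Δt = 62.5 h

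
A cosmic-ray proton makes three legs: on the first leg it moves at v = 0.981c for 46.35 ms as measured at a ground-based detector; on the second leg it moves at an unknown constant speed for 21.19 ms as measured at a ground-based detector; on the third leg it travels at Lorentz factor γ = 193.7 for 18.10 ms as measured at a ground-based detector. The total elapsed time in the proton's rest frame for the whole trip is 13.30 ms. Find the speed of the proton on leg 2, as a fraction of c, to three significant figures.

Leg 1: γ = 1/√(1 − 0.981²) = 1/√0.03764 = 5.154; τ_1 = 46.35/5.154 = 8.992 ms.
Leg 2: speed unknown; τ_2 = 21.19/γ_2.
Leg 3: γ = 193.7; τ_3 = 18.10/193.7 = 0.09344 ms.
Total proper time: 8.992 + τ_2 + 0.09344 = 13.30, so τ_2 = 13.30 − 9.086 = 4.214 ms.
γ_2 = 21.19/4.214 = 5.028; β = √(1 − 1/γ²) = √0.9604.

β = 0.980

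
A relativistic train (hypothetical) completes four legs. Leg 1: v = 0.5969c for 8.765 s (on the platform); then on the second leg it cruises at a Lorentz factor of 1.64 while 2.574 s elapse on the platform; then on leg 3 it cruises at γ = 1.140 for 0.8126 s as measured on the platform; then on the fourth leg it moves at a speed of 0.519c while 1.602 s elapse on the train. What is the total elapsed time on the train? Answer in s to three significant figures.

Leg 1: γ = 1/√(1 − 0.5969²) = 1/√0.6437 = 1.246; τ_1 = 8.765/1.246 = 7.032 s.
Leg 2: γ = 1.64; τ_2 = 2.574/1.640 = 1.570 s.
Leg 3: γ = 1.140; τ_3 = 0.8126/1.140 = 0.7128 s.
Leg 4: 1.602 s is already measured on the train.
Total: 7.032 + 1.570 + 0.7128 + 1.602 s.

τ = 10.9 s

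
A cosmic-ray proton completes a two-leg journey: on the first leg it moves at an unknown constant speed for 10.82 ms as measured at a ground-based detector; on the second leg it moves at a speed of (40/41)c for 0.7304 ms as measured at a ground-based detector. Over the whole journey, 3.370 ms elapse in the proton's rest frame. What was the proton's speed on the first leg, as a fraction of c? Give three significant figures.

β = 0.955

Leg 1: speed unknown; τ_1 = 10.82/γ_1.
Leg 2: γ = 1/√(1 − (40/41)²) = 41/9 ≈ 4.556; τ_2 = 0.7304/4.556 = 0.1603 ms.
Total proper time: τ_1 + 0.1603 = 3.370, so τ_1 = 3.370 − 0.1603 = 3.210 ms.
γ_1 = 10.82/3.210 = 3.371; β = √(1 − 1/γ²) = √0.9120.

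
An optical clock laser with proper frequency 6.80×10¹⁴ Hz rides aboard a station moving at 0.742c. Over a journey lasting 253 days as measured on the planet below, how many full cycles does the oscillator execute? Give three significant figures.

γ = 1/√(1 − 0.742²) = 1/√0.4494 = 1.492
The oscillator's own cycle count is N = f × τ where τ is the proper time aboard the station. τ = Δt/γ = 253/1.492 = 169.6 days = 1.465×10⁷ s.
N = 6.80×10¹⁴ × 1.465×10⁷ = 9.965×10²¹.

N = 9.96×10²¹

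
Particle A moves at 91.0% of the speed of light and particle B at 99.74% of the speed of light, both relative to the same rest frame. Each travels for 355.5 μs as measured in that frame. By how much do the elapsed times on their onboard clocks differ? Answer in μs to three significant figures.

|τ_A − τ_B| = 122 μs

A: β = 0.910; γ = 1/√(1 − 0.910²) = 1/√0.1719 = 2.412; τ_A = 355.5/2.412 = 147.4 μs.
B: β = 0.9974; γ = 1/√(1 − 0.9974²) = 1/√0.005193 = 13.88; τ_B = 355.5/13.88 = 25.62 μs.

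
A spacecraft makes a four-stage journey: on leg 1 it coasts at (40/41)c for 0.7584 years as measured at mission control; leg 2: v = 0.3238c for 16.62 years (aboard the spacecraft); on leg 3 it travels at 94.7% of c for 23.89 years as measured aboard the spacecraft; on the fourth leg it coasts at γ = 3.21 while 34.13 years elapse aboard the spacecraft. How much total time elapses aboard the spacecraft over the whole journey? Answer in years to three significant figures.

τ = 74.8 years

Leg 1: γ = 1/√(1 − (40/41)²) = 41/9 ≈ 4.556; τ_1 = 0.7584/4.556 = 0.1665 years.
Leg 2: 16.62 years is already measured aboard the spacecraft.
Leg 3: 23.89 years is already measured aboard the spacecraft.
Leg 4: 34.13 years is already measured aboard the spacecraft.
Total: 0.1665 + 16.62 + 23.89 + 34.13 years.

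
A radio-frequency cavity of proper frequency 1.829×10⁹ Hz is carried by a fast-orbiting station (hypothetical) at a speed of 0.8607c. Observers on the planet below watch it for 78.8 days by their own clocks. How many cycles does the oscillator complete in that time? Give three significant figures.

γ = 1/√(1 − 0.8607²) = 1/√0.2592 = 1.964
During 78.8 days of lab time, the oscillator's proper time advances by τ = Δt/γ = 78.8/1.964 = 40.12 days = 3.466×10⁶ s.
N = f × τ = 1.829×10⁹ × 3.466×10⁶ = 6.340×10¹⁵.

N = 6.34×10¹⁵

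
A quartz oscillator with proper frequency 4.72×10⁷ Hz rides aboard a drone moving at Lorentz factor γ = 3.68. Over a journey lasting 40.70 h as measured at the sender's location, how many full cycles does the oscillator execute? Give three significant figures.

N = 1.88×10¹²

γ = 3.68
The oscillator's own cycle count is N = f × τ where τ is the proper time aboard the drone. τ = Δt/γ = 40.70/3.680 = 11.06 h = 3.982×10⁴ s.
N = 4.72×10⁷ × 3.982×10⁴ = 1.879×10¹².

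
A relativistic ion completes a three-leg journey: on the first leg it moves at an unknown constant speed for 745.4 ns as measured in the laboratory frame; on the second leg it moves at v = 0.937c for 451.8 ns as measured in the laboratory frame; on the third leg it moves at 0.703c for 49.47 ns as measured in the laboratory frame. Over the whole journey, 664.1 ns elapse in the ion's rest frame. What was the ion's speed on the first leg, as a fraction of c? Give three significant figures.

β = 0.775

Leg 1: speed unknown; τ_1 = 745.4/γ_1.
Leg 2: γ = 1/√(1 − 0.937²) = 1/√0.1220 = 2.863; τ_2 = 451.8/2.863 = 157.8 ns.
Leg 3: γ = 1/√(1 − 0.703²) = 1/√0.5058 = 1.406; τ_3 = 49.47/1.406 = 35.18 ns.
Total proper time: τ_1 + 157.8 + 35.18 = 664.1, so τ_1 = 664.1 − 193.0 = 471.1 ns.
γ_1 = 745.4/471.1 = 1.582; β = √(1 − 1/γ²) = √0.6006.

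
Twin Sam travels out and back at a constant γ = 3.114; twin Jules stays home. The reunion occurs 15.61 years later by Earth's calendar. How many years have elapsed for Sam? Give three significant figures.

τ = 5.01 years

γ = 3.114
Sam's clock measures proper time along the trip: τ = Δt/γ = 15.61/3.114 years.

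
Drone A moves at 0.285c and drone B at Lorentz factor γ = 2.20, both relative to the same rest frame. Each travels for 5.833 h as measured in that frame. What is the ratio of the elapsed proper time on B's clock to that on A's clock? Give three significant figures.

A: γ = 1/√(1 − 0.285²) = 1/√0.9188 = 1.043. B: γ = 2.20.
τ_A/τ_B = γ_B/γ_A = 2.200/1.043 = 2.109, so τ_B/τ_A = 0.4742.

τ_B/τ_A = 0.474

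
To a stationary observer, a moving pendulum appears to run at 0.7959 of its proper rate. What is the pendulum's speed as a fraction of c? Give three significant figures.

β = 0.605

Rate ratio = 1/γ, so γ = 1/0.7959 = 1.256.
β = √(1 − 1/γ²) = √(1 − 0.7959²) = √0.3665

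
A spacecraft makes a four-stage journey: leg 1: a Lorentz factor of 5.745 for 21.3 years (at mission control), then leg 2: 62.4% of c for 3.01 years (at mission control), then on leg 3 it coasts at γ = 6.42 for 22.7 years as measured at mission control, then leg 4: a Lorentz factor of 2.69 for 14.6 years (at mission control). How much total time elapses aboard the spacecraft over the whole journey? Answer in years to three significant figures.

Leg 1: γ = 5.745; τ_1 = 21.3/5.745 = 3.708 years.
Leg 2: β = 0.624; γ = 1/√(1 − 0.624²) = 1/√0.6106 = 1.280; τ_2 = 3.01/1.280 = 2.352 years.
Leg 3: γ = 6.42; τ_3 = 22.7/6.420 = 3.536 years.
Leg 4: γ = 2.69; τ_4 = 14.6/2.690 = 5.428 years.
Total: 3.708 + 2.352 + 3.536 + 5.428 years.

τ = 15.0 years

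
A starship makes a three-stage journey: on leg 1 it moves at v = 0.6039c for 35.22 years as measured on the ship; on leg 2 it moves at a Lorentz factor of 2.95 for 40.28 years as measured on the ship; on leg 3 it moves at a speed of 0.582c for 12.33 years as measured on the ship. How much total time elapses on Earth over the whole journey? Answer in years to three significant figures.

Leg 1: γ = 1/√(1 − 0.6039²) = 1/√0.6353 = 1.255; Δt_1 = 1.255 × 35.22 = 44.19 years.
Leg 2: γ = 2.95; Δt_2 = 2.950 × 40.28 = 118.8 years.
Leg 3: γ = 1/√(1 − 0.582²) = 1/√0.6613 = 1.230; Δt_3 = 1.230 × 12.33 = 15.16 years.
Total: 44.19 + 118.8 + 15.16 years.

Δt = 178 years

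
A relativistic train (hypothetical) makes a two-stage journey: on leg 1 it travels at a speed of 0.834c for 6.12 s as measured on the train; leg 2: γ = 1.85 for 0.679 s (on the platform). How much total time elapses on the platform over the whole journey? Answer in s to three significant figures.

Δt = 11.8 s

Leg 1: γ = 1/√(1 − 0.834²) = 1/√0.3044 = 1.812; Δt_1 = 1.812 × 6.12 = 11.09 s.
Leg 2: 0.679 s is already measured on the platform.
Total: 11.09 + 0.6790 s.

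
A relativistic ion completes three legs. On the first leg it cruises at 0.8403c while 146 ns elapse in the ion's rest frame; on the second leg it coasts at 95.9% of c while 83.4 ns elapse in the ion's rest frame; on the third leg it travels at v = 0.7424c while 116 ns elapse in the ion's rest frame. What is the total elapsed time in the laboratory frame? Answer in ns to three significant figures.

Δt = 737 ns

Leg 1: γ = 1/√(1 − 0.8403²) = 1/√0.2939 = 1.845; Δt_1 = 1.845 × 146 = 269.3 ns.
Leg 2: β = 0.959; γ = 1/√(1 − 0.959²) = 1/√0.08032 = 3.529; Δt_2 = 3.529 × 83.4 = 294.3 ns.
Leg 3: γ = 1/√(1 − 0.7424²) = 1/√0.4488 = 1.493; Δt_3 = 1.493 × 116 = 173.1 ns.
Total: 269.3 + 294.3 + 173.1 ns.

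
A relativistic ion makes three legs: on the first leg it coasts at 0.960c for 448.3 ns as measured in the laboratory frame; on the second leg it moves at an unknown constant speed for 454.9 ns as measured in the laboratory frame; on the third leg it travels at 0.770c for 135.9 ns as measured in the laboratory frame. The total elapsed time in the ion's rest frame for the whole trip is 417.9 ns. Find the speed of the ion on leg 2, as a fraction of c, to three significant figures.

β = 0.892

Leg 1: γ = 1/√(1 − 0.960²) = 25/7 ≈ 3.571; τ_1 = 448.3/3.571 = 125.5 ns.
Leg 2: speed unknown; τ_2 = 454.9/γ_2.
Leg 3: γ = 1/√(1 − 0.770²) = 1/√0.4071 = 1.567; τ_3 = 135.9/1.567 = 86.71 ns.
Total proper time: 125.5 + τ_2 + 86.71 = 417.9, so τ_2 = 417.9 − 212.2 = 205.7 ns.
γ_2 = 454.9/205.7 = 2.212; β = √(1 − 1/γ²) = √0.7956.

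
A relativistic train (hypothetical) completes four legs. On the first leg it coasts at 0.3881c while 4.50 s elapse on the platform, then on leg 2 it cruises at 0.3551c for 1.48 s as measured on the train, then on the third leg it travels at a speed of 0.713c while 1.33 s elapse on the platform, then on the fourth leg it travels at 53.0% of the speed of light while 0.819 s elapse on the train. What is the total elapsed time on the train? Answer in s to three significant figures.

Leg 1: γ = 1/√(1 − 0.3881²) = 1/√0.8494 = 1.085; τ_1 = 4.50/1.085 = 4.147 s.
Leg 2: 1.48 s is already measured on the train.
Leg 3: γ = 1/√(1 − 0.713²) = 1/√0.4916 = 1.426; τ_3 = 1.33/1.426 = 0.9325 s.
Leg 4: 0.819 s is already measured on the train.
Total: 4.147 + 1.480 + 0.9325 + 0.8190 s.

τ = 7.38 s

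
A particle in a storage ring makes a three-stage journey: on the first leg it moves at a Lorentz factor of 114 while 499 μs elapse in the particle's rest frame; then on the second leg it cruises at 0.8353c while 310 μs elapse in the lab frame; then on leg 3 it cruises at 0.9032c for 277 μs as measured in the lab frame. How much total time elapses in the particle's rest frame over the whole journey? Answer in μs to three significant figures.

Leg 1: 499 μs is already measured in the particle's rest frame.
Leg 2: γ = 1/√(1 − 0.8353²) = 1/√0.3023 = 1.819; τ_2 = 310/1.819 = 170.4 μs.
Leg 3: γ = 1/√(1 − 0.9032²) = 1/√0.1842 = 2.330; τ_3 = 277/2.330 = 118.9 μs.
Total: 499.0 + 170.4 + 118.9 μs.

τ = 788 μs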